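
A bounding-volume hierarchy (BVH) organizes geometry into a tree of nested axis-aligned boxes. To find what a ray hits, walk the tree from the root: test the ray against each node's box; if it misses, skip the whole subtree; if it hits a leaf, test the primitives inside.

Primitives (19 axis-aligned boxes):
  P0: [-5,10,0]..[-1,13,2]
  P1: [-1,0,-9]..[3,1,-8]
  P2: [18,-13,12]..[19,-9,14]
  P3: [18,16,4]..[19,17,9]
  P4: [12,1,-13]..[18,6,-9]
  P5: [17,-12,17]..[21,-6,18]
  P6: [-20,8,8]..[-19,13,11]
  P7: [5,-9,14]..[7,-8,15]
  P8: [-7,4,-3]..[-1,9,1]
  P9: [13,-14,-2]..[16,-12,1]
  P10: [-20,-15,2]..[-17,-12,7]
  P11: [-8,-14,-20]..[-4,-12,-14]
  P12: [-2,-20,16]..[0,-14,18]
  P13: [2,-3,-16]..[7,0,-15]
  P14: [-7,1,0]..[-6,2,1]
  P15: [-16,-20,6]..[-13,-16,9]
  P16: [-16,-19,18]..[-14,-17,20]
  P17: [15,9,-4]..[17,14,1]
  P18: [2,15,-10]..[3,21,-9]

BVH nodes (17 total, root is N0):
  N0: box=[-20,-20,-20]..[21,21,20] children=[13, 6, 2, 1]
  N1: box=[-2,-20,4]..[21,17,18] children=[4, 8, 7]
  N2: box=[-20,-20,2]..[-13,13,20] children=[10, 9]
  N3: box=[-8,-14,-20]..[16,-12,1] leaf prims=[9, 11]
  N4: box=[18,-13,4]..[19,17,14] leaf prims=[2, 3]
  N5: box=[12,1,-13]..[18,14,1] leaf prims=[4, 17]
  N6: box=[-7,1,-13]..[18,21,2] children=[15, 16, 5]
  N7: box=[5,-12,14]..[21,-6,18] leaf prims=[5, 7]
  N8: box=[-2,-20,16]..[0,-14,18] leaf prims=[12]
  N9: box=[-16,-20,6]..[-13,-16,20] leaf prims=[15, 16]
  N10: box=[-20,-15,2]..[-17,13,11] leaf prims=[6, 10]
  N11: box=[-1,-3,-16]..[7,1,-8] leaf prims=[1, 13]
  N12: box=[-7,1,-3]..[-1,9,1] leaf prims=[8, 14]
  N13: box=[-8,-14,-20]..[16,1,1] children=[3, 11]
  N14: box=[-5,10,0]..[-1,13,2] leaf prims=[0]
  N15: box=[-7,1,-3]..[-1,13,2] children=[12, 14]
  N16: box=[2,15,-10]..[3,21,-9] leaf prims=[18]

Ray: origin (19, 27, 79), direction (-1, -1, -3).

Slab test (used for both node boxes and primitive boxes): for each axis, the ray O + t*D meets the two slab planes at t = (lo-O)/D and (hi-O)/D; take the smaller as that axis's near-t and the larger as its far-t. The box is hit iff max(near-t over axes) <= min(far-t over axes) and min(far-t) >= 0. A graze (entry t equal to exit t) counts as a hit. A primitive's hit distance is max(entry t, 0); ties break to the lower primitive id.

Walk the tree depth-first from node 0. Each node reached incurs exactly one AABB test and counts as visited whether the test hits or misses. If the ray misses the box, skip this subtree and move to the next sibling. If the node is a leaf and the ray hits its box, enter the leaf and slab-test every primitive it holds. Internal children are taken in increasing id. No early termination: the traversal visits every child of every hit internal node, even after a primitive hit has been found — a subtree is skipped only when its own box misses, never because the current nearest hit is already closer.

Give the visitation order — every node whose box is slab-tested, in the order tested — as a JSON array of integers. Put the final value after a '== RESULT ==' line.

Traverse from the root:
N0 x:[-2,39] y:[6,47] z:[59/3,33] -> hit [59/3,33], descend [1, 2, 6, 13]
  N1 x:[-2,21] y:[10,47] z:[61/3,25] -> hit [61/3,21], descend [4, 7, 8]
    N4 x:[0,1] y:[10,40] z:[65/3,25] -> miss, prune
    N7 x:[-2,14] y:[33,39] z:[61/3,65/3] -> miss, prune
    N8 x:[19,21] y:[41,47] z:[61/3,21] -> miss, prune
  N2 x:[32,39] y:[14,47] z:[59/3,77/3] -> miss, prune
  N6 x:[1,26] y:[6,26] z:[77/3,92/3] -> hit [77/3,26], descend [5, 15, 16]
    N5 x:[1,7] y:[13,26] z:[26,92/3] -> miss, prune
    N15 x:[20,26] y:[14,26] z:[77/3,82/3] -> hit [77/3,26], descend [12, 14]
      N12 x:[20,26] y:[18,26] z:[26,82/3] -> hit [26,26] leaf, test {P8(miss), P14@t=26}
      N14 x:[20,24] y:[14,17] z:[77/3,79/3] -> miss, prune
    N16 x:[16,17] y:[6,12] z:[88/3,89/3] -> miss, prune
  N13 x:[3,27] y:[26,41] z:[26,33] -> hit [26,27], descend [3, 11]
    N3 x:[3,27] y:[39,41] z:[26,33] -> miss, prune
    N11 x:[12,20] y:[26,30] z:[29,95/3] -> miss, prune

Summary -> nodes [0, 1, 4, 7, 8, 2, 6, 5, 15, 12, 14, 16, 13, 3, 11]; box-tests=15; leaf-entries=1; first=P14

== RESULT ==
[0, 1, 4, 7, 8, 2, 6, 5, 15, 12, 14, 16, 13, 3, 11]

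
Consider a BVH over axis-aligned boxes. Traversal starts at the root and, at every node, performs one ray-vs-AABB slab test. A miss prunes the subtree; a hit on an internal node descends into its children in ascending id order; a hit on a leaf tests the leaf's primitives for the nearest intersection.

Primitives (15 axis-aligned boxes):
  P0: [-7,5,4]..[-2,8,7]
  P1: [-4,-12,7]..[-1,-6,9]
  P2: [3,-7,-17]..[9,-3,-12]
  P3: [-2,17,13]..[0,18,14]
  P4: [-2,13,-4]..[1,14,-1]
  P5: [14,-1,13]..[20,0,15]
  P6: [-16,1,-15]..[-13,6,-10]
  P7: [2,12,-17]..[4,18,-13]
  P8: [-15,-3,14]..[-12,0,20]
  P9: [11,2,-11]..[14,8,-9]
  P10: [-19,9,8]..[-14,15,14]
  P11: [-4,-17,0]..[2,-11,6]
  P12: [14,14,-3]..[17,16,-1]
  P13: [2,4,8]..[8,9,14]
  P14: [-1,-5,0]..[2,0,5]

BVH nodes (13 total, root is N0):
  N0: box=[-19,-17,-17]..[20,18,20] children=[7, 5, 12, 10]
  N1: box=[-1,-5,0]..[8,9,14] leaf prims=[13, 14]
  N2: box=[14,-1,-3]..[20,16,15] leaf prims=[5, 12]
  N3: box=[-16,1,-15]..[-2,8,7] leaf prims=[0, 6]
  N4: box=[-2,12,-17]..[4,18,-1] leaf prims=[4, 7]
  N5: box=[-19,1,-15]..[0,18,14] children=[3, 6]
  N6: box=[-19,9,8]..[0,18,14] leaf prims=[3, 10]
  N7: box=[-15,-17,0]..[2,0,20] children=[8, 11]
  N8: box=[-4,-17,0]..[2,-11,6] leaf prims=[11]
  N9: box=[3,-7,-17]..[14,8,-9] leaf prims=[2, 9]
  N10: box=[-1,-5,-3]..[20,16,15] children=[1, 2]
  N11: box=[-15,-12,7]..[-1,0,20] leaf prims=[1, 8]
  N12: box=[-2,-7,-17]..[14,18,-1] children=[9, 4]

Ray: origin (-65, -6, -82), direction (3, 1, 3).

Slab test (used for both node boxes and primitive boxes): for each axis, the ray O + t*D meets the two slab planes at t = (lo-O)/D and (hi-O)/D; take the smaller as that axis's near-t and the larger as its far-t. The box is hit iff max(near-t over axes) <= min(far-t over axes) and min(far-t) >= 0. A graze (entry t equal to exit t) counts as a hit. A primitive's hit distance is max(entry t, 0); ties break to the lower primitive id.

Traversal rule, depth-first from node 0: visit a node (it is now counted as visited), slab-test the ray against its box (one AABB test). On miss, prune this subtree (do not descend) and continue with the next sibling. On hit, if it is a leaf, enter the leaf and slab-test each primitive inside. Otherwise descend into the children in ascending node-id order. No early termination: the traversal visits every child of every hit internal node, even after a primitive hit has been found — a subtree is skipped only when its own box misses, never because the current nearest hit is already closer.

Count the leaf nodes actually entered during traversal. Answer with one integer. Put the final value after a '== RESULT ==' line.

Traverse from the root:
N0 x:[46/3,85/3] y:[-11,24] z:[65/3,34] -> hit [65/3,24], descend [5, 7, 10, 12]
  N5 x:[46/3,65/3] y:[7,24] z:[67/3,32] -> miss, prune
  N7 x:[50/3,67/3] y:[-11,6] z:[82/3,34] -> miss, prune
  N10 x:[64/3,85/3] y:[1,22] z:[79/3,97/3] -> miss, prune
  N12 x:[21,79/3] y:[-1,24] z:[65/3,27] -> hit [65/3,24], descend [4, 9]
    N4 x:[21,23] y:[18,24] z:[65/3,27] -> hit [65/3,23] leaf, test {P4(miss), P7@t=67/3}
    N9 x:[68/3,79/3] y:[-1,14] z:[65/3,73/3] -> miss, prune

Summary -> nodes [0, 5, 7, 10, 12, 4, 9]; box-tests=7; leaf-entries=1; first=P7

== RESULT ==
1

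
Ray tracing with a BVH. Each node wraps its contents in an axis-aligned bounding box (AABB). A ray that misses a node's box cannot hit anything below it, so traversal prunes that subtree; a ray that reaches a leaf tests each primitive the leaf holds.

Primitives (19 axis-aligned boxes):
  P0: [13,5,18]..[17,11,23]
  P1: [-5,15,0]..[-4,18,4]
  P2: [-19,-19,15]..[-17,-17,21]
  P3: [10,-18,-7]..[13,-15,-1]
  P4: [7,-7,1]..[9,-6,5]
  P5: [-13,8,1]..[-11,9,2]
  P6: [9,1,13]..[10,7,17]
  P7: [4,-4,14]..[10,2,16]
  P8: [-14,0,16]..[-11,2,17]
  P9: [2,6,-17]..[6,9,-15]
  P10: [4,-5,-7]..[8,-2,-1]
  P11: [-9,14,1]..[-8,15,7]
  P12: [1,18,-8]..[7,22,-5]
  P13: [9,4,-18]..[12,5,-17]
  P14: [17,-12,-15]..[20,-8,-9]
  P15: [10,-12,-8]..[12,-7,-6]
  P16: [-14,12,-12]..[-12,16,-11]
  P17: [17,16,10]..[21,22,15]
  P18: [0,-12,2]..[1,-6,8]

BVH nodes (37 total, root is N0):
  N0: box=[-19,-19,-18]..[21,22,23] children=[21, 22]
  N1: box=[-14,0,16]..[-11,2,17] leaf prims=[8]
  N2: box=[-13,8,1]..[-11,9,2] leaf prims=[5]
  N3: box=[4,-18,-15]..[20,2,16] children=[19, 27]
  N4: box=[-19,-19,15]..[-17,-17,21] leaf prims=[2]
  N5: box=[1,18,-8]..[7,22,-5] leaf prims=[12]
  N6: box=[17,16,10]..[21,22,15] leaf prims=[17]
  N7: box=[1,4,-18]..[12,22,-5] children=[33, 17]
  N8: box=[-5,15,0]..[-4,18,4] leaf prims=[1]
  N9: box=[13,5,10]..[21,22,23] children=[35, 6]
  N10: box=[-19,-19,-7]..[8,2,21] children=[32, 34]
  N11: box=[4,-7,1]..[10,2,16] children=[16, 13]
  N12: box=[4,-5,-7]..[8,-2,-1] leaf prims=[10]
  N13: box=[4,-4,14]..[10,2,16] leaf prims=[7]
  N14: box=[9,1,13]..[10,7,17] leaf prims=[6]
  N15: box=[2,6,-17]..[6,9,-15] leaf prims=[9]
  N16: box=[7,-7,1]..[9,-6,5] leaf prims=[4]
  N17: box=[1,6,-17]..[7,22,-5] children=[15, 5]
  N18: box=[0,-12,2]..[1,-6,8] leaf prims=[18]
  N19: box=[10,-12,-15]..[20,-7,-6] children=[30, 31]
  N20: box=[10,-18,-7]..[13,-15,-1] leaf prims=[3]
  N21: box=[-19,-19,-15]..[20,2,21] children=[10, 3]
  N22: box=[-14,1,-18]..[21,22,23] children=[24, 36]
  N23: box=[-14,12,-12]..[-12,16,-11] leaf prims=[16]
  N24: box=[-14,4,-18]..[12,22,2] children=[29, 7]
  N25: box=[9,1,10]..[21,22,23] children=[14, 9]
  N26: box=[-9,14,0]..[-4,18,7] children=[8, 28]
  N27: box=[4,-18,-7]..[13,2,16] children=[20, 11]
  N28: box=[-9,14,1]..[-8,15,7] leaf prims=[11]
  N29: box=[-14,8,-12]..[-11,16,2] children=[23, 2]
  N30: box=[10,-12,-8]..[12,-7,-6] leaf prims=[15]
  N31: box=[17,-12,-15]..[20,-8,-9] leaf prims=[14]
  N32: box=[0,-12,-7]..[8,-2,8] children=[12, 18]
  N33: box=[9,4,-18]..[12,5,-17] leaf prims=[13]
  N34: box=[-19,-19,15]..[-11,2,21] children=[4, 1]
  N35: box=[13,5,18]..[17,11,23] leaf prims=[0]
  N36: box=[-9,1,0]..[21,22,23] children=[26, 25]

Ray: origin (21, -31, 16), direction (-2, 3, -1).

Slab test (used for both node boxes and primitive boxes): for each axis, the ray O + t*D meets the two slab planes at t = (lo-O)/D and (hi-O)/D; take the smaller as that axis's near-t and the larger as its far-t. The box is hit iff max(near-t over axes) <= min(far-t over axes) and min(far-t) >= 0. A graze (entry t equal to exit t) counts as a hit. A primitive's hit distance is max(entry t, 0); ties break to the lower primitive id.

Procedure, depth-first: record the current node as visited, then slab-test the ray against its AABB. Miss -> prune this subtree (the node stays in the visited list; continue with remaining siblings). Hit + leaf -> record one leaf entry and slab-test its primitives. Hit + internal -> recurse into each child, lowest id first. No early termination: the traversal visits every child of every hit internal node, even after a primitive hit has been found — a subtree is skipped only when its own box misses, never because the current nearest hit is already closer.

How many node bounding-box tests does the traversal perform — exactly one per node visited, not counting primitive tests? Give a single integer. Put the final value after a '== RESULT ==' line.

Traverse from the root:
N0 x:[0,20] y:[4,53/3] z:[-7,34] -> hit [4,53/3], descend [21, 22]
  N21 x:[1/2,20] y:[4,11] z:[-5,31] -> hit [4,11], descend [3, 10]
    N3 x:[1/2,17/2] y:[13/3,11] z:[0,31] -> hit [13/3,17/2], descend [19, 27]
      N19 x:[1/2,11/2] y:[19/3,8] z:[22,31] -> miss, prune
      N27 x:[4,17/2] y:[13/3,11] z:[0,23] -> hit [13/3,17/2], descend [11, 20]
        N11 x:[11/2,17/2] y:[8,11] z:[0,15] -> hit [8,17/2], descend [13, 16]
          N13 x:[11/2,17/2] y:[9,11] z:[0,2] -> miss, prune
          N16 x:[6,7] y:[8,25/3] z:[11,15] -> miss, prune
        N20 x:[4,11/2] y:[13/3,16/3] z:[17,23] -> miss, prune
    N10 x:[13/2,20] y:[4,11] z:[-5,23] -> hit [13/2,11], descend [32, 34]
      N32 x:[13/2,21/2] y:[19/3,29/3] z:[8,23] -> hit [8,29/3], descend [12, 18]
        N12 x:[13/2,17/2] y:[26/3,29/3] z:[17,23] -> miss, prune
        N18 x:[10,21/2] y:[19/3,25/3] z:[8,14] -> miss, prune
      N34 x:[16,20] y:[4,11] z:[-5,1] -> miss, prune
  N22 x:[0,35/2] y:[32/3,53/3] z:[-7,34] -> hit [32/3,35/2], descend [24, 36]
    N24 x:[9/2,35/2] y:[35/3,53/3] z:[14,34] -> hit [14,35/2], descend [7, 29]
      N7 x:[9/2,10] y:[35/3,53/3] z:[21,34] -> miss, prune
      N29 x:[16,35/2] y:[13,47/3] z:[14,28] -> miss, prune
    N36 x:[0,15] y:[32/3,53/3] z:[-7,16] -> hit [32/3,15], descend [25, 26]
      N25 x:[0,6] y:[32/3,53/3] z:[-7,6] -> miss, prune
      N26 x:[25/2,15] y:[15,49/3] z:[9,16] -> hit [15,15], descend [8, 28]
        N8 x:[25/2,13] y:[46/3,49/3] z:[12,16] -> miss, prune
        N28 x:[29/2,15] y:[15,46/3] z:[9,15] -> hit [15,15] leaf, test {P11@t=15}

Visited [0, 21, 3, 19, 27, 11, 13, 16, 20, 10, 32, 12, 18, 34, 22, 24, 7, 29, 36, 25, 26, 8, 28]. Tests: 23 box, 1 leaf. Nearest: P11.

== RESULT ==
23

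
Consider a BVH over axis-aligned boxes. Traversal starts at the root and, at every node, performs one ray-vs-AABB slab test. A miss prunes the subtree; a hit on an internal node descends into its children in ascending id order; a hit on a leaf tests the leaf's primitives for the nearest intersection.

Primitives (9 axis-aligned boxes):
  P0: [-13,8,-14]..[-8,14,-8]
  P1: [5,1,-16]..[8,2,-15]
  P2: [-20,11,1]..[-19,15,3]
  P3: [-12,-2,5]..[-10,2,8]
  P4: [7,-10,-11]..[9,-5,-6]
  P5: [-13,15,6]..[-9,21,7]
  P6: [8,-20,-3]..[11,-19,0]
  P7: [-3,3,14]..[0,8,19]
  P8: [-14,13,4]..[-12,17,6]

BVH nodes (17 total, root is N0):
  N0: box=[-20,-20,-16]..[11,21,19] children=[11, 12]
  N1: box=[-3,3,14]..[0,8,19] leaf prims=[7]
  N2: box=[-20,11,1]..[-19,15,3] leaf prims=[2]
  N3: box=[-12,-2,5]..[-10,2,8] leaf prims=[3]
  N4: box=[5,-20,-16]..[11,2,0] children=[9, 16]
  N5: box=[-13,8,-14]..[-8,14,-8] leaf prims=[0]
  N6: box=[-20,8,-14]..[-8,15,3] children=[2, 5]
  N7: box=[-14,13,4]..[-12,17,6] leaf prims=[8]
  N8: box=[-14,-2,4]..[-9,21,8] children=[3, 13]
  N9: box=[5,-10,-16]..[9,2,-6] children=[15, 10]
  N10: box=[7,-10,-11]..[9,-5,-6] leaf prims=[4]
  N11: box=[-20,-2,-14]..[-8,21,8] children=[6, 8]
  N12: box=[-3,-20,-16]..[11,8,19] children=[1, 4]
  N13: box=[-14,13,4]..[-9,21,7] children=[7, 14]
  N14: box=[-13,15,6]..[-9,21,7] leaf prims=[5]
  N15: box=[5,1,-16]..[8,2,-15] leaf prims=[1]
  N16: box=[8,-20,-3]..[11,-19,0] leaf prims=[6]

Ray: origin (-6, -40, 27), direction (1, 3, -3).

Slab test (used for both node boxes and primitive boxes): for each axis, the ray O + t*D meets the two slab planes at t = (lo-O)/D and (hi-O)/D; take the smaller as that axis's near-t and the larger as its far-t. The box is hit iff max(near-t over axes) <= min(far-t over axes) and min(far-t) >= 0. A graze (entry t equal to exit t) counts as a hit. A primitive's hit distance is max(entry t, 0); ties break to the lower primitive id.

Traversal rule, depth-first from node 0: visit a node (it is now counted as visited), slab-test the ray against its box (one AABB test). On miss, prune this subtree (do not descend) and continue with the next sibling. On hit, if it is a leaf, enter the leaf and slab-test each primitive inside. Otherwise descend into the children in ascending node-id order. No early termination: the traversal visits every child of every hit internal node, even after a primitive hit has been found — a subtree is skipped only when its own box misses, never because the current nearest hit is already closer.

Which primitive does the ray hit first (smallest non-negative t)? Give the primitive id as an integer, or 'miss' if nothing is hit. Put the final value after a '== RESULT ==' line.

Trace the traversal:
N0 x:[-14,17] y:[20/3,61/3] z:[8/3,43/3] -> hit [20/3,43/3], descend [11, 12]
  N11 x:[-14,-2] y:[38/3,61/3] z:[19/3,41/3] -> miss, prune
  N12 x:[3,17] y:[20/3,16] z:[8/3,43/3] -> hit [20/3,43/3], descend [1, 4]
    N1 x:[3,6] y:[43/3,16] z:[8/3,13/3] -> miss, prune
    N4 x:[11,17] y:[20/3,14] z:[9,43/3] -> hit [11,14], descend [9, 16]
      N9 x:[11,15] y:[10,14] z:[11,43/3] -> hit [11,14], descend [10, 15]
        N10 x:[13,15] y:[10,35/3] z:[11,38/3] -> miss, prune
        N15 x:[11,14] y:[41/3,14] z:[14,43/3] -> hit [14,14] leaf, test {P1@t=14}
      N16 x:[14,17] y:[20/3,7] z:[9,10] -> miss, prune

9 AABB tests over nodes [0, 11, 12, 1, 4, 9, 10, 15, 16]; 1 leaf entered; closest P1.

== RESULT ==
1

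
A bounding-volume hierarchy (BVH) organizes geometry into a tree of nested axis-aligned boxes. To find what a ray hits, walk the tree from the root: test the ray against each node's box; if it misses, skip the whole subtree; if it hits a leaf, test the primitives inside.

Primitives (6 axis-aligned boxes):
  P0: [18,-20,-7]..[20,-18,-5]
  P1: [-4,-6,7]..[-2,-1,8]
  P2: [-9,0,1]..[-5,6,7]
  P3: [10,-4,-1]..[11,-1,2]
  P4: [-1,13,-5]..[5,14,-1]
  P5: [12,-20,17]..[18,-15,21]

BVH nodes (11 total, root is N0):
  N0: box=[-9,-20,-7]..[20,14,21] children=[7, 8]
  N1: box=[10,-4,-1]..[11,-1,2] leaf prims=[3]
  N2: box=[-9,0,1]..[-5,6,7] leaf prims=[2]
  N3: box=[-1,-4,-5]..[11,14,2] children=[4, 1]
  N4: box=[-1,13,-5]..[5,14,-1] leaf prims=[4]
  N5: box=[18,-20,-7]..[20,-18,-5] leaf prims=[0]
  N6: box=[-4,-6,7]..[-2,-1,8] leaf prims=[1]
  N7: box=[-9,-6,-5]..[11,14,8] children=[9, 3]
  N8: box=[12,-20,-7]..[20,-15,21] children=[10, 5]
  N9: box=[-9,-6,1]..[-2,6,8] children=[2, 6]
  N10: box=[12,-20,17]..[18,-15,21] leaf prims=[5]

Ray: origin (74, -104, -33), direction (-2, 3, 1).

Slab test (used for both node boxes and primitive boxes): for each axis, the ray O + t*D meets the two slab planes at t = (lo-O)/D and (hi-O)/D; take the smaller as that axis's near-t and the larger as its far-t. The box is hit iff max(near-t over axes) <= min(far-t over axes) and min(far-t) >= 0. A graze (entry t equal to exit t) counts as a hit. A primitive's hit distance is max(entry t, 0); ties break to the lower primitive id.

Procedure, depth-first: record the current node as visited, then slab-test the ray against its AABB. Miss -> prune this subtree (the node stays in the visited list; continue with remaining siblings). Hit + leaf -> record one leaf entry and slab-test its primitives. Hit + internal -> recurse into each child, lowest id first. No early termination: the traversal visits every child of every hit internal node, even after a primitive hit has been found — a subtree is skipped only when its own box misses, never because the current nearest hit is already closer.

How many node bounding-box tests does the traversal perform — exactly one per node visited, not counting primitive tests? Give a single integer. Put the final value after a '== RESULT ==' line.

Walk:
N0 x:[27,83/2] y:[28,118/3] z:[26,54] -> hit [28,118/3], descend [7, 8]
  N7 x:[63/2,83/2] y:[98/3,118/3] z:[28,41] -> hit [98/3,118/3], descend [3, 9]
    N3 x:[63/2,75/2] y:[100/3,118/3] z:[28,35] -> hit [100/3,35], descend [1, 4]
      N1 x:[63/2,32] y:[100/3,103/3] z:[32,35] -> miss, prune
      N4 x:[69/2,75/2] y:[39,118/3] z:[28,32] -> miss, prune
    N9 x:[38,83/2] y:[98/3,110/3] z:[34,41] -> miss, prune
  N8 x:[27,31] y:[28,89/3] z:[26,54] -> hit [28,89/3], descend [5, 10]
    N5 x:[27,28] y:[28,86/3] z:[26,28] -> hit [28,28] leaf, test {P0@t=28}
    N10 x:[28,31] y:[28,89/3] z:[50,54] -> miss, prune

Summary -> nodes [0, 7, 3, 1, 4, 9, 8, 5, 10]; box-tests=9; leaf-entries=1; first=P0

== RESULT ==
9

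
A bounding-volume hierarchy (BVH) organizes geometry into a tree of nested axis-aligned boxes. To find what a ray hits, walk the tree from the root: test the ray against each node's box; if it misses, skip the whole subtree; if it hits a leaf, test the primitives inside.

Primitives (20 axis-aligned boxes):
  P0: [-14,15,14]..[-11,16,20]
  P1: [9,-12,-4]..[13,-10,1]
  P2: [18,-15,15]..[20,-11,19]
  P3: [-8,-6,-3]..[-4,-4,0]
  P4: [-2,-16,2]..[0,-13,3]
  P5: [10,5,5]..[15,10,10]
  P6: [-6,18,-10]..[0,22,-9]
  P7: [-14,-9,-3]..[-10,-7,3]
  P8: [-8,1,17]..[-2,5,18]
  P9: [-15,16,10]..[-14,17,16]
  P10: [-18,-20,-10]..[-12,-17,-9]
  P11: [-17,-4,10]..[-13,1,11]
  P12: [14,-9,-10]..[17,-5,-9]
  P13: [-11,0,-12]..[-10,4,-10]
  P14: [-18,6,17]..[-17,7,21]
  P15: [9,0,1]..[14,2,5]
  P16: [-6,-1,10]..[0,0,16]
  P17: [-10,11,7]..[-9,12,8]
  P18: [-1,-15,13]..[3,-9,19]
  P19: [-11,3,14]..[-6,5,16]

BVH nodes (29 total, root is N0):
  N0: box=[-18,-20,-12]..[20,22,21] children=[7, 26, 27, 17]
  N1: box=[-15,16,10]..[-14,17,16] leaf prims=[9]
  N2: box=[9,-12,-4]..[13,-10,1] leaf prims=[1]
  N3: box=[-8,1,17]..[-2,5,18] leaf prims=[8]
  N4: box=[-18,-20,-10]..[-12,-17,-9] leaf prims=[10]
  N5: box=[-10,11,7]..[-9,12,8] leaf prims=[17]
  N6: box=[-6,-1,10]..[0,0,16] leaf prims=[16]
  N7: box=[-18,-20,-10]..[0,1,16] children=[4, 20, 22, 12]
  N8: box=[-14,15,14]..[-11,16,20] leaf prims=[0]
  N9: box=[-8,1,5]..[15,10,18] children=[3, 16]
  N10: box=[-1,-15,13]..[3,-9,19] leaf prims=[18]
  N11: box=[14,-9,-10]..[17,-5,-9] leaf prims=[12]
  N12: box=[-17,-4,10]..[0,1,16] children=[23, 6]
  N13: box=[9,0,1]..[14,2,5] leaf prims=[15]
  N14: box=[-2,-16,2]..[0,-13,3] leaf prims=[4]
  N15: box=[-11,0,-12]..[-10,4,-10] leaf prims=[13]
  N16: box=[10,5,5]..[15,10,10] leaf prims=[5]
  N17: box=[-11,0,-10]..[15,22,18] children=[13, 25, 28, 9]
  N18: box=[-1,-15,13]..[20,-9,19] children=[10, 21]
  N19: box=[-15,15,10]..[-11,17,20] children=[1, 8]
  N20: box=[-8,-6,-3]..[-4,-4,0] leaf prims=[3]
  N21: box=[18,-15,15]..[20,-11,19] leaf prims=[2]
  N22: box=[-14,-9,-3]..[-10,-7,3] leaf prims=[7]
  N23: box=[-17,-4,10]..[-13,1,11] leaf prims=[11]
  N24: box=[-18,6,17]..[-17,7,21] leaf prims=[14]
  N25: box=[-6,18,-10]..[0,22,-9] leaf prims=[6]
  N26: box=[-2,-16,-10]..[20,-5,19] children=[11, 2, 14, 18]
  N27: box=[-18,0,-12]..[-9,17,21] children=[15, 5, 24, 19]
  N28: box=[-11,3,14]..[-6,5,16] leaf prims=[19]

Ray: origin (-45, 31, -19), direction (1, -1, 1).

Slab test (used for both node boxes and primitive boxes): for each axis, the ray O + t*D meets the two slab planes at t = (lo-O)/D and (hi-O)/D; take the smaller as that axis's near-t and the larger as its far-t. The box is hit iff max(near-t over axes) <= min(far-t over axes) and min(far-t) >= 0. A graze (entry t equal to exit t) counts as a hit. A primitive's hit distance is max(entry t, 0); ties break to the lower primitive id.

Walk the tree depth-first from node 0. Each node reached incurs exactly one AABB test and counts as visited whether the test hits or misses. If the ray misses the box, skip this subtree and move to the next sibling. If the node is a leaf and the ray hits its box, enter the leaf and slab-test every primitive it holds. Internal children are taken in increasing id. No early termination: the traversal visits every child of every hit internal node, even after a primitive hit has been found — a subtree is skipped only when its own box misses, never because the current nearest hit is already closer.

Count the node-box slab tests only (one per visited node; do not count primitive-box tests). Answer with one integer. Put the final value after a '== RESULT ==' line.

Traverse from the root:
N0 x:[27,65] y:[9,51] z:[7,40] -> hit [27,40], descend [7, 17, 26, 27]
  N7 x:[27,45] y:[30,51] z:[9,35] -> hit [30,35], descend [4, 12, 20, 22]
    N4 x:[27,33] y:[48,51] z:[9,10] -> miss, prune
    N12 x:[28,45] y:[30,35] z:[29,35] -> hit [30,35], descend [6, 23]
      N6 x:[39,45] y:[31,32] z:[29,35] -> miss, prune
      N23 x:[28,32] y:[30,35] z:[29,30] -> hit [30,30] leaf, test {P11@t=30}
    N20 x:[37,41] y:[35,37] z:[16,19] -> miss, prune
    N22 x:[31,35] y:[38,40] z:[16,22] -> miss, prune
  N17 x:[34,60] y:[9,31] z:[9,37] -> miss, prune
  N26 x:[43,65] y:[36,47] z:[9,38] -> miss, prune
  N27 x:[27,36] y:[14,31] z:[7,40] -> hit [27,31], descend [5, 15, 19, 24]
    N5 x:[35,36] y:[19,20] z:[26,27] -> miss, prune
    N15 x:[34,35] y:[27,31] z:[7,9] -> miss, prune
    N19 x:[30,34] y:[14,16] z:[29,39] -> miss, prune
    N24 x:[27,28] y:[24,25] z:[36,40] -> miss, prune

order=[0, 7, 4, 12, 6, 23, 20, 22, 17, 26, 27, 5, 15, 19, 24]  |boxes|=15  |leaves|=1  hit=P11

== RESULT ==
15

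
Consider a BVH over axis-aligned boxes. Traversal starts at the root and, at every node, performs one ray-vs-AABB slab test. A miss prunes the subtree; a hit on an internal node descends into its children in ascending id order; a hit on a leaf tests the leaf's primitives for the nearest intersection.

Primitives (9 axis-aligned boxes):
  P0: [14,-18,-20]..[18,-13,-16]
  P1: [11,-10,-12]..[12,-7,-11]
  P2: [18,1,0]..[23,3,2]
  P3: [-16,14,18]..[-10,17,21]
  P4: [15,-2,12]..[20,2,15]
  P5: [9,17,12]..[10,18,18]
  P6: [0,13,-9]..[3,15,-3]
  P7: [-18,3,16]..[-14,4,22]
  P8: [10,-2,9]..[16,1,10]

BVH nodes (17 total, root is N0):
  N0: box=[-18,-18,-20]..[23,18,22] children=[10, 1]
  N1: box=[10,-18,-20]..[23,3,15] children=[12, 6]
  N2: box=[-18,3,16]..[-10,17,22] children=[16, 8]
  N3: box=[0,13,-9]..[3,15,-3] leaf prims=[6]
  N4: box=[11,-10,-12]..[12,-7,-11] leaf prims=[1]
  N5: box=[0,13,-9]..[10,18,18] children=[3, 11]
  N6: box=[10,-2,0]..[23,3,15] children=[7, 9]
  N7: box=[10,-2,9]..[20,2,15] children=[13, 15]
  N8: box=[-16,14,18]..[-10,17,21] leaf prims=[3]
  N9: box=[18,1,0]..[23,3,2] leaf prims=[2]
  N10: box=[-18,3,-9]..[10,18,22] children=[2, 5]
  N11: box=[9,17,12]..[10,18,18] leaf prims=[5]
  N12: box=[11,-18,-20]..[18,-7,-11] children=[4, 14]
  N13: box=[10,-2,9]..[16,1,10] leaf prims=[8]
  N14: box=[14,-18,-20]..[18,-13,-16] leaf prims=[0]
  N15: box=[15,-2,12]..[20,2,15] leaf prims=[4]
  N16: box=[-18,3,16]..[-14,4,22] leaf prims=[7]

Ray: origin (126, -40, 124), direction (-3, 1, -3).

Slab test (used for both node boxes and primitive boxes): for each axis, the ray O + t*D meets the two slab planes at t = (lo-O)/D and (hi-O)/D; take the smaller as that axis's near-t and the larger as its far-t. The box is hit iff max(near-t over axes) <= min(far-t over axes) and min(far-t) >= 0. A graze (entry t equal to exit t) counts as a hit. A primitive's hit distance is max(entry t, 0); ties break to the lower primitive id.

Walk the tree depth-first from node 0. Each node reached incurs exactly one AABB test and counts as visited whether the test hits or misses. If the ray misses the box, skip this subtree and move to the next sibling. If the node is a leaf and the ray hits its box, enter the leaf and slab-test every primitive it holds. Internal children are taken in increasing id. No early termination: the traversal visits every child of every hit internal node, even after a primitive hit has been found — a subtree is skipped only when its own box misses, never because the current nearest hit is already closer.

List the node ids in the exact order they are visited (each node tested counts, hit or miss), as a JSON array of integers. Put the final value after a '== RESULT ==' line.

Traverse from the root:
N0 x:[103/3,48] y:[22,58] z:[34,48] -> hit [103/3,48], descend [1, 10]
  N1 x:[103/3,116/3] y:[22,43] z:[109/3,48] -> hit [109/3,116/3], descend [6, 12]
    N6 x:[103/3,116/3] y:[38,43] z:[109/3,124/3] -> hit [38,116/3], descend [7, 9]
      N7 x:[106/3,116/3] y:[38,42] z:[109/3,115/3] -> hit [38,115/3], descend [13, 15]
        N13 x:[110/3,116/3] y:[38,41] z:[38,115/3] -> hit [38,115/3] leaf, test {P8@t=38}
        N15 x:[106/3,37] y:[38,42] z:[109/3,112/3] -> miss, prune
      N9 x:[103/3,36] y:[41,43] z:[122/3,124/3] -> miss, prune
    N12 x:[36,115/3] y:[22,33] z:[45,48] -> miss, prune
  N10 x:[116/3,48] y:[43,58] z:[34,133/3] -> hit [43,133/3], descend [2, 5]
    N2 x:[136/3,48] y:[43,57] z:[34,36] -> miss, prune
    N5 x:[116/3,42] y:[53,58] z:[106/3,133/3] -> miss, prune

Visited [0, 1, 6, 7, 13, 15, 9, 12, 10, 2, 5]. Tests: 11 box, 1 leaf. Nearest: P8.

== RESULT ==
[0, 1, 6, 7, 13, 15, 9, 12, 10, 2, 5]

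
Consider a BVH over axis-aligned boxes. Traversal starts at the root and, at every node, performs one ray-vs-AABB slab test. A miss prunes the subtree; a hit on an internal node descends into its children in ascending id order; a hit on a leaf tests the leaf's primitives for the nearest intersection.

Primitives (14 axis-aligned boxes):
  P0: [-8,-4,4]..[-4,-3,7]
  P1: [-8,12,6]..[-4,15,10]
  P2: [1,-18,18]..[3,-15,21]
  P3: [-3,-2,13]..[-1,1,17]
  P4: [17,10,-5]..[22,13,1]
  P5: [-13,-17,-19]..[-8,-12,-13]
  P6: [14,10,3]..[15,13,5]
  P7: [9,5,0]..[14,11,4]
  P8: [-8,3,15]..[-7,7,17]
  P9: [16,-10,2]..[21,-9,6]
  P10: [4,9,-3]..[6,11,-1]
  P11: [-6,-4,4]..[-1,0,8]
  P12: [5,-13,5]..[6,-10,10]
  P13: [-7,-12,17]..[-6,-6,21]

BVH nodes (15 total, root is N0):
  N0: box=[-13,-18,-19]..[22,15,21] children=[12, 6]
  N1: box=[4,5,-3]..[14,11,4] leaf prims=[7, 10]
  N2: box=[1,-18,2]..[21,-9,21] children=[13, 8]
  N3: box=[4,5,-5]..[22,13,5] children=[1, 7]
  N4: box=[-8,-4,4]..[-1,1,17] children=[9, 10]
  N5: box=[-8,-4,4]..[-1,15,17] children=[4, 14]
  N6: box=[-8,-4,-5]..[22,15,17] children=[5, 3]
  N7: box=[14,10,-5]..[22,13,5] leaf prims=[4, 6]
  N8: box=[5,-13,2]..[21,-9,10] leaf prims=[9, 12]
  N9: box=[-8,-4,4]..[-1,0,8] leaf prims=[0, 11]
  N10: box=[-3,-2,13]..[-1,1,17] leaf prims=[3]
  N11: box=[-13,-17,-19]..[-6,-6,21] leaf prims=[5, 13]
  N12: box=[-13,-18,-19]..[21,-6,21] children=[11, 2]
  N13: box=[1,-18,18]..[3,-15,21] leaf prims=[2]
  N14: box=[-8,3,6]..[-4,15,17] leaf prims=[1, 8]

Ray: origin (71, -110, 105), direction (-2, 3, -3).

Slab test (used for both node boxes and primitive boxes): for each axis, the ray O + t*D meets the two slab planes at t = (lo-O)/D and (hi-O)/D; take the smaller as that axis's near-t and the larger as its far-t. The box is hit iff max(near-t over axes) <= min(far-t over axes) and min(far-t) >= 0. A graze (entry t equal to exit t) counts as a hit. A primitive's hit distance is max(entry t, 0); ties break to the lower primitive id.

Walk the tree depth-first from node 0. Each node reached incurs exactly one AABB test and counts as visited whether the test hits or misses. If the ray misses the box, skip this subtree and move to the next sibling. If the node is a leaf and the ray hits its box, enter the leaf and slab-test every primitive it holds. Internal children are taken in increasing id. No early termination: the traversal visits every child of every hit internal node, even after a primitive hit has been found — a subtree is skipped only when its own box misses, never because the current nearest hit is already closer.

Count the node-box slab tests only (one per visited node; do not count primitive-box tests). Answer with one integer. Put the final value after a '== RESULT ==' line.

Trace the traversal:
N0 x:[49/2,42] y:[92/3,125/3] z:[28,124/3] -> hit [92/3,124/3], descend [6, 12]
  N6 x:[49/2,79/2] y:[106/3,125/3] z:[88/3,110/3] -> hit [106/3,110/3], descend [3, 5]
    N3 x:[49/2,67/2] y:[115/3,41] z:[100/3,110/3] -> miss, prune
    N5 x:[36,79/2] y:[106/3,125/3] z:[88/3,101/3] -> miss, prune
  N12 x:[25,42] y:[92/3,104/3] z:[28,124/3] -> hit [92/3,104/3], descend [2, 11]
    N2 x:[25,35] y:[92/3,101/3] z:[28,103/3] -> hit [92/3,101/3], descend [8, 13]
      N8 x:[25,33] y:[97/3,101/3] z:[95/3,103/3] -> hit [97/3,33] leaf, test {P9(miss), P12@t=65/2}
      N13 x:[34,35] y:[92/3,95/3] z:[28,29] -> miss, prune
    N11 x:[77/2,42] y:[31,104/3] z:[28,124/3] -> miss, prune

Visited [0, 6, 3, 5, 12, 2, 8, 13, 11]. Tests: 9 box, 1 leaf. Nearest: P12.

== RESULT ==
9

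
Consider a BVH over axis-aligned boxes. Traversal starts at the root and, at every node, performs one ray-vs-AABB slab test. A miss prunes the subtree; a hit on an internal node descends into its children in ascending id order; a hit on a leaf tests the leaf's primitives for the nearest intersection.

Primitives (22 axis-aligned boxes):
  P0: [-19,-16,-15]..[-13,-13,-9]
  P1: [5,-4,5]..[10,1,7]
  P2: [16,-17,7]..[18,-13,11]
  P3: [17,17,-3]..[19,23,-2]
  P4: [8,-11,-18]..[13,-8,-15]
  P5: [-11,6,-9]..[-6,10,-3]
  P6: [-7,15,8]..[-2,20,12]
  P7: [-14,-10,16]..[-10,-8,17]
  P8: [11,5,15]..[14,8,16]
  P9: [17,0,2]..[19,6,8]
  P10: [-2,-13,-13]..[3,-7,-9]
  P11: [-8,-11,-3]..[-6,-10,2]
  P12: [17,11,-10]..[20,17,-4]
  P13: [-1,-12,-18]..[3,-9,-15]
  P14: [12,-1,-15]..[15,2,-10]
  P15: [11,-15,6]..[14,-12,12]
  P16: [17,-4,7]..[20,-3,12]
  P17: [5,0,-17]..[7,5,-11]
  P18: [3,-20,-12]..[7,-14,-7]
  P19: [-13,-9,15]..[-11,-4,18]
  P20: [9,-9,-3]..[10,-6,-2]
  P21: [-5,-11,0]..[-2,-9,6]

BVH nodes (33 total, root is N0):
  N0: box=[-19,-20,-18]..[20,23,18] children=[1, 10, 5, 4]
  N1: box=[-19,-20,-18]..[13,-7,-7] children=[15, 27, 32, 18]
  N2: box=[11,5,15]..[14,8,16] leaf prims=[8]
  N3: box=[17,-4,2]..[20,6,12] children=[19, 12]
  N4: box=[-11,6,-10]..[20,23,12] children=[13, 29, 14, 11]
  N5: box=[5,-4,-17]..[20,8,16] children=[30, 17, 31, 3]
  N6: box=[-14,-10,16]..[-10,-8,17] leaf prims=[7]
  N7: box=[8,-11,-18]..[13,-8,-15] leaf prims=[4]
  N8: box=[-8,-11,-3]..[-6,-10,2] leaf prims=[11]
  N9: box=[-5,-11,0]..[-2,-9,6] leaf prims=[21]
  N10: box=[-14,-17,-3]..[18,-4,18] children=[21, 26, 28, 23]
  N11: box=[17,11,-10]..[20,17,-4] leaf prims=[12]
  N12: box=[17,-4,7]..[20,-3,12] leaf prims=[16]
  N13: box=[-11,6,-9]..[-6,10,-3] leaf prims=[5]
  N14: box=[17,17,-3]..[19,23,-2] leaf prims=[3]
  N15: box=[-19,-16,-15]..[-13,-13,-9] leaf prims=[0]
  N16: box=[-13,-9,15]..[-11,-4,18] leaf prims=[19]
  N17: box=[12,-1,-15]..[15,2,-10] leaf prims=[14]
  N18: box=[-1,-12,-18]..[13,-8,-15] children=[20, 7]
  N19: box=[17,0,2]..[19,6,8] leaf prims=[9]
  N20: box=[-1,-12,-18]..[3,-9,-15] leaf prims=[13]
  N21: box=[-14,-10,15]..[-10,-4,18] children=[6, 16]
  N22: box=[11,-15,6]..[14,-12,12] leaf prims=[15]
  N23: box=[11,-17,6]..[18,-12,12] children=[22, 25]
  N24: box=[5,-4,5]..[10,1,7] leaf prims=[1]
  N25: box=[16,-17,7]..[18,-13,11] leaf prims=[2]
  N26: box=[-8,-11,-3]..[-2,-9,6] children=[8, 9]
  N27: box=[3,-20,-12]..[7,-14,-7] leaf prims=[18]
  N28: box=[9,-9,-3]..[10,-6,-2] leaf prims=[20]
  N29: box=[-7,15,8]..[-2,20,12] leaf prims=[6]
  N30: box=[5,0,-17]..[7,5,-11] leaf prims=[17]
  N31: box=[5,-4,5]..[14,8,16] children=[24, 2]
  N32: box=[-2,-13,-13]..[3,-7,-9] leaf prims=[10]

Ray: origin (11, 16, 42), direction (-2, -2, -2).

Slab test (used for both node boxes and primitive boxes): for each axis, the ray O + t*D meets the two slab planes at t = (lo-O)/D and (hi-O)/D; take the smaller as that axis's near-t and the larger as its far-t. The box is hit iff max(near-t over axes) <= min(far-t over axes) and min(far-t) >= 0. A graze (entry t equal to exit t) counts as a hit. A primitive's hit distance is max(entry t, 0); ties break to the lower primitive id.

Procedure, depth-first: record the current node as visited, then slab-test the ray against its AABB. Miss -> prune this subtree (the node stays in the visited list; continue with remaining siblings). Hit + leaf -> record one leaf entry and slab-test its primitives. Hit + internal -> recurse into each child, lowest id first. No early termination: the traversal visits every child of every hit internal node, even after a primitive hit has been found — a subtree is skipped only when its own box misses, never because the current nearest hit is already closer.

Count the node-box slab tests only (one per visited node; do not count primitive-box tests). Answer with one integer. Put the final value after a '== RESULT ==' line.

Traverse from the root:
N0 x:[-9/2,15] y:[-7/2,18] z:[12,30] -> hit [12,15], descend [1, 4, 5, 10]
  N1 x:[-1,15] y:[23/2,18] z:[49/2,30] -> miss, prune
  N4 x:[-9/2,11] y:[-7/2,5] z:[15,26] -> miss, prune
  N5 x:[-9/2,3] y:[4,10] z:[13,59/2] -> miss, prune
  N10 x:[-7/2,25/2] y:[10,33/2] z:[12,45/2] -> hit [12,25/2], descend [21, 23, 26, 28]
    N21 x:[21/2,25/2] y:[10,13] z:[12,27/2] -> hit [12,25/2], descend [6, 16]
      N6 x:[21/2,25/2] y:[12,13] z:[25/2,13] -> hit [25/2,25/2] leaf, test {P7@t=25/2}
      N16 x:[11,12] y:[10,25/2] z:[12,27/2] -> hit [12,12] leaf, test {P19@t=12}
    N23 x:[-7/2,0] y:[14,33/2] z:[15,18] -> miss, prune
    N26 x:[13/2,19/2] y:[25/2,27/2] z:[18,45/2] -> miss, prune
    N28 x:[1/2,1] y:[11,25/2] z:[22,45/2] -> miss, prune

11 AABB tests over nodes [0, 1, 4, 5, 10, 21, 6, 16, 23, 26, 28]; 2 leaves entered; closest P19.

== RESULT ==
11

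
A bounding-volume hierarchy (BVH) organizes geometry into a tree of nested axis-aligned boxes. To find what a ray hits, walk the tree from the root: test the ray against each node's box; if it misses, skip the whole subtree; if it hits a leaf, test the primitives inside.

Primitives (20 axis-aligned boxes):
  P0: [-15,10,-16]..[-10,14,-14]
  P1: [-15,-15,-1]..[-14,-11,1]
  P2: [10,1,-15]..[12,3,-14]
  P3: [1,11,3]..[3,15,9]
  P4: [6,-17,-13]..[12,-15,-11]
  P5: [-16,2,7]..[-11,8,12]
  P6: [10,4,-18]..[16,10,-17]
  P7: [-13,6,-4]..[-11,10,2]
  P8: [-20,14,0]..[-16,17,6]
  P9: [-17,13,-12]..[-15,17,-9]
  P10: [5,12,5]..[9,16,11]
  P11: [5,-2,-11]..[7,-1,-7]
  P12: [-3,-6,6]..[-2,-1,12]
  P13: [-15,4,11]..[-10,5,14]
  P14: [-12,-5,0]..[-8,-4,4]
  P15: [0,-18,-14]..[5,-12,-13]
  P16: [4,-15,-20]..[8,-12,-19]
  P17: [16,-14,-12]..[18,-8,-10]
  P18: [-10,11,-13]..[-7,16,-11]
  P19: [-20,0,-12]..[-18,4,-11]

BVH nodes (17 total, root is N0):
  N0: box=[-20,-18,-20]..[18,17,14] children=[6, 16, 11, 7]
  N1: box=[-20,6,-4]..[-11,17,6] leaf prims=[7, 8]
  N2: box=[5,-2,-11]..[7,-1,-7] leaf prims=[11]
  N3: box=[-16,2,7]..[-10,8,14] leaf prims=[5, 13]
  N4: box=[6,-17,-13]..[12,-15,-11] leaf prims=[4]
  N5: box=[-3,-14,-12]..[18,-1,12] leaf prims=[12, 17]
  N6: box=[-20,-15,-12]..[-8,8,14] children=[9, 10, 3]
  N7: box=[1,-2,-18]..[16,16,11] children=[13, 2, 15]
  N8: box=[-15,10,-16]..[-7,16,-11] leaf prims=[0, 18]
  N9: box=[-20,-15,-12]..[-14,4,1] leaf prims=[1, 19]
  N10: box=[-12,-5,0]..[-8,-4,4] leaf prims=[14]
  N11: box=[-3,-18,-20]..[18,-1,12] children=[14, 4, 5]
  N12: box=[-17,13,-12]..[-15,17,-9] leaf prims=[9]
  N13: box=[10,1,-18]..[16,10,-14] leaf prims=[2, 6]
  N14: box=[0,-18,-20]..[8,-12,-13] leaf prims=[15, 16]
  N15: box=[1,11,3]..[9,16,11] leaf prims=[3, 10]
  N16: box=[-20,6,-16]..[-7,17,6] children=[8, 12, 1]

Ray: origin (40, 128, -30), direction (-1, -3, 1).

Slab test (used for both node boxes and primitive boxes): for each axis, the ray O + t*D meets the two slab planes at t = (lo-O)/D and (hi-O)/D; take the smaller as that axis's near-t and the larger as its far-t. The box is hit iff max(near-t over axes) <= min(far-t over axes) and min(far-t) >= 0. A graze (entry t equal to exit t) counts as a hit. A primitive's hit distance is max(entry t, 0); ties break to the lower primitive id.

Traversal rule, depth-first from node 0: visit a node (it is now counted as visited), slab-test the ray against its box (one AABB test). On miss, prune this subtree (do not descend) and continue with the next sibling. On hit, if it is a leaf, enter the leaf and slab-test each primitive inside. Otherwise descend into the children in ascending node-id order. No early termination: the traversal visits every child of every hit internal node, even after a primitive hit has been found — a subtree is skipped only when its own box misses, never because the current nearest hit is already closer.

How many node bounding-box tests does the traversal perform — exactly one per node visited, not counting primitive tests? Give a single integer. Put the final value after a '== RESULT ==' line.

Walk:
N0 x:[22,60] y:[37,146/3] z:[10,44] -> hit [37,44], descend [6, 7, 11, 16]
  N6 x:[48,60] y:[40,143/3] z:[18,44] -> miss, prune
  N7 x:[24,39] y:[112/3,130/3] z:[12,41] -> hit [112/3,39], descend [2, 13, 15]
    N2 x:[33,35] y:[43,130/3] z:[19,23] -> miss, prune
    N13 x:[24,30] y:[118/3,127/3] z:[12,16] -> miss, prune
    N15 x:[31,39] y:[112/3,39] z:[33,41] -> hit [112/3,39] leaf, test {P3@t=113/3, P10(miss)}
  N11 x:[22,43] y:[43,146/3] z:[10,42] -> miss, prune
  N16 x:[47,60] y:[37,122/3] z:[14,36] -> miss, prune

Summary -> nodes [0, 6, 7, 2, 13, 15, 11, 16]; box-tests=8; leaf-entries=1; first=P3

== RESULT ==
8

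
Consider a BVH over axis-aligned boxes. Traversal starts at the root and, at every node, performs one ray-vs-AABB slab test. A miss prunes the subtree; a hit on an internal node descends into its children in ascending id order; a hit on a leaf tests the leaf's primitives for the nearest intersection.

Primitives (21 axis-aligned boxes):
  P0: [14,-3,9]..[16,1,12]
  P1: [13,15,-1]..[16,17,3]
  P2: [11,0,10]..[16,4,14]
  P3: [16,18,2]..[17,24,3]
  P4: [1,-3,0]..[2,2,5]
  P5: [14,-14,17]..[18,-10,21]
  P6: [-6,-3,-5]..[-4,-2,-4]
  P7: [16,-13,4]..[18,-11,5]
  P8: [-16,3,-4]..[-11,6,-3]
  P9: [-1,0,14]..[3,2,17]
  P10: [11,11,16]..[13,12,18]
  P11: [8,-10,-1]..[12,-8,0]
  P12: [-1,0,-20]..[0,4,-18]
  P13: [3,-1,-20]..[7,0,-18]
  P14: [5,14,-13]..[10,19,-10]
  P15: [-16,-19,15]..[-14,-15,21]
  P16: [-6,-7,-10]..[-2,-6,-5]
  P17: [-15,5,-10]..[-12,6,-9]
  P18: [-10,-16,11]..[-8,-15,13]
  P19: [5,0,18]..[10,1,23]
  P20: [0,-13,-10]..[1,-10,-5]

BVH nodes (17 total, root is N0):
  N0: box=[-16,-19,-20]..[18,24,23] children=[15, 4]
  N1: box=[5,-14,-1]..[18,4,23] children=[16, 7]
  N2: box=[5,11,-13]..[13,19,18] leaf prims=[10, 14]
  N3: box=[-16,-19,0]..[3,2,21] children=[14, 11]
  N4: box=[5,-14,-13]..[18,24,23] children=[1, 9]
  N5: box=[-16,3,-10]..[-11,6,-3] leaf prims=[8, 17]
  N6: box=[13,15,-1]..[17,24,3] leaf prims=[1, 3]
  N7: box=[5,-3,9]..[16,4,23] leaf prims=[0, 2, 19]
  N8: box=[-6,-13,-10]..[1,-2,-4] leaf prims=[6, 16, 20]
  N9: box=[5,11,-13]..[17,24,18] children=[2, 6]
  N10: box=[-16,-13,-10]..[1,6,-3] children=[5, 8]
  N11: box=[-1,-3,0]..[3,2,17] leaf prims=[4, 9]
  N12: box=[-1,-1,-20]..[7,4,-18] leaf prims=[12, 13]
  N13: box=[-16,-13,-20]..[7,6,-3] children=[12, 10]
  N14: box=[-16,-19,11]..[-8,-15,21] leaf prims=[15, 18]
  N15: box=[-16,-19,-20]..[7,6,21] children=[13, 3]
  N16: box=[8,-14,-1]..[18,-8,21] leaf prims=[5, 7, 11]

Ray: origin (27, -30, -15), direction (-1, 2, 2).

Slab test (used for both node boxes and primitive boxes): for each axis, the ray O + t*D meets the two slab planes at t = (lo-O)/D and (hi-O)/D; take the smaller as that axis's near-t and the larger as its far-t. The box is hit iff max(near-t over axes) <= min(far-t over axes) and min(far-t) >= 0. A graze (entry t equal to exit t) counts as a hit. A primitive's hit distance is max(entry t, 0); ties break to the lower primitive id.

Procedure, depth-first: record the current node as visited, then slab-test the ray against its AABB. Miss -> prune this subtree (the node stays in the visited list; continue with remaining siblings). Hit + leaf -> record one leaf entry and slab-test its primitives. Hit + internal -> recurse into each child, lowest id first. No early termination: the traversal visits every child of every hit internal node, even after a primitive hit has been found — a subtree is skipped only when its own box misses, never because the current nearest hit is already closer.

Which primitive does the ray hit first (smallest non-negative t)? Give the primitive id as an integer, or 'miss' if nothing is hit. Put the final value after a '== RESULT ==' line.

Walk:
N0 x:[9,43] y:[11/2,27] z:[-5/2,19] -> hit [9,19], descend [4, 15]
  N4 x:[9,22] y:[8,27] z:[1,19] -> hit [9,19], descend [1, 9]
    N1 x:[9,22] y:[8,17] z:[7,19] -> hit [9,17], descend [7, 16]
      N7 x:[11,22] y:[27/2,17] z:[12,19] -> hit [27/2,17] leaf, test {P0(miss), P2(miss), P19(miss)}
      N16 x:[9,19] y:[8,11] z:[7,18] -> hit [9,11] leaf, test {P5(miss), P7@t=19/2, P11(miss)}
    N9 x:[10,22] y:[41/2,27] z:[1,33/2] -> miss, prune
  N15 x:[20,43] y:[11/2,18] z:[-5/2,18] -> miss, prune

7 AABB tests over nodes [0, 4, 1, 7, 16, 9, 15]; 2 leaves entered; closest P7.

== RESULT ==
7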